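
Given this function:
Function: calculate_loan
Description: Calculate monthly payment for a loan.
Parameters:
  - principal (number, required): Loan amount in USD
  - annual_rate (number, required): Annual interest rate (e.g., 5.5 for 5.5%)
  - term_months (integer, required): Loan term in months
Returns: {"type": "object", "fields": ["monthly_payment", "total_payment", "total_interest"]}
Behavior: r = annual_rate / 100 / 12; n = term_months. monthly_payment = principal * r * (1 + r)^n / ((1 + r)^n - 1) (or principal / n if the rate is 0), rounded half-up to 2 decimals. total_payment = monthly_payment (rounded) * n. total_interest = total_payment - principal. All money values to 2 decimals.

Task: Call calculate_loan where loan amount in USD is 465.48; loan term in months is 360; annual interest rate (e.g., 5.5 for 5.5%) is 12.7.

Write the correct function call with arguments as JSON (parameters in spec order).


Mapping each described value to its parameter name:
  'Loan amount in USD' -> principal = 465.48
  'Loan term in months' -> term_months = 360
  'Annual interest rate (e.g., 5.5 for 5.5%)' -> annual_rate = 12.7
calculate_loan({"principal": 465.48, "annual_rate": 12.7, "term_months": 360})


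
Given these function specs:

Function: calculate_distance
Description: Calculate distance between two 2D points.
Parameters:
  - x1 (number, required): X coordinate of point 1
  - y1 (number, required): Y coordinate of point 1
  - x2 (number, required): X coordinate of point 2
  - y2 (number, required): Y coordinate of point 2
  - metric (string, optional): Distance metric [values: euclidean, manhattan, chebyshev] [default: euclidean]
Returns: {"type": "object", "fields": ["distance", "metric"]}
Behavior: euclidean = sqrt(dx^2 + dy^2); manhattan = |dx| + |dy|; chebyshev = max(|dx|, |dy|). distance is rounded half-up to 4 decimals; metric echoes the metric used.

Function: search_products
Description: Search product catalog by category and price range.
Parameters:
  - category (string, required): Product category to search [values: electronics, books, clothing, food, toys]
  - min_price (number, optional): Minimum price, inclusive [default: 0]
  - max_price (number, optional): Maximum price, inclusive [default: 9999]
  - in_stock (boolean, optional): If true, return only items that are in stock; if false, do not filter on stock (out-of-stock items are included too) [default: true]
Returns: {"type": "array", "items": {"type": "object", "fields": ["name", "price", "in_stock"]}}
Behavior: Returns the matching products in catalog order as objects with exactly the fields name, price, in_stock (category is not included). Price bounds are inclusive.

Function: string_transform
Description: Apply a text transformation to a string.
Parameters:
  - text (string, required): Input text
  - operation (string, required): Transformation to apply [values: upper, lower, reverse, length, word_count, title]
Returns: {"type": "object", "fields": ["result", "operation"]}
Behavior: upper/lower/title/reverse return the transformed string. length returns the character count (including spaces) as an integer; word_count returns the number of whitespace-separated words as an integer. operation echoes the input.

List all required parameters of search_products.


Parameters of search_products and their required/optional flag:
  category: required
  min_price: optional
  max_price: optional
  in_stock: optional
category


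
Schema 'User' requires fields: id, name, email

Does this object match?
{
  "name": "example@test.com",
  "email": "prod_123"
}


Checking required fields...
Missing: id
Invalid - missing required field 'id'


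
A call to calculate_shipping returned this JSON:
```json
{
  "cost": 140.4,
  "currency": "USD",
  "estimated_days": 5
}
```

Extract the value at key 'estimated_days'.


5


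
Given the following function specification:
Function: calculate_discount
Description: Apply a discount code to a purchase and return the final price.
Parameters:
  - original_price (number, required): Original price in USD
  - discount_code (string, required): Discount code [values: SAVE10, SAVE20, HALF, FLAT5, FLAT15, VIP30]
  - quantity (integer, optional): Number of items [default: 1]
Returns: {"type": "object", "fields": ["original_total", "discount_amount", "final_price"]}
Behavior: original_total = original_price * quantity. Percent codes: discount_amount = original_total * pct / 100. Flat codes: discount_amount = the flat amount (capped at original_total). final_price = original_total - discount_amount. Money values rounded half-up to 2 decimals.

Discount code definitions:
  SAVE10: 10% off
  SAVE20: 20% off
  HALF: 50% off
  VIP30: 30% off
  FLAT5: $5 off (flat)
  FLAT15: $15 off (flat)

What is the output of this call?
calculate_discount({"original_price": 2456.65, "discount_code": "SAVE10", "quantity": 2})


original_total = 2456.65 * 2 = 4913.30
SAVE10 = 10% off: discount_amount = 4913.30 * 10/100 = 491.33 -> 491.33
final_price = 4913.30 - 491.33 = 4421.97
Output:
{"original_total": 4913.3, "discount_amount": 491.33, "final_price": 4421.97}


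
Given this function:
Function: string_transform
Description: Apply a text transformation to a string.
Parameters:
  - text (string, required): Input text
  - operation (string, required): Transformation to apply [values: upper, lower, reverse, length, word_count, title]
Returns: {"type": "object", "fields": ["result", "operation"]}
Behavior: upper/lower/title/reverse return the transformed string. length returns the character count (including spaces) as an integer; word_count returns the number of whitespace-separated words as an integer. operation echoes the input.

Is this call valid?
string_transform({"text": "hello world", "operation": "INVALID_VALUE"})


Checking parameter values...
Parameter 'operation' has value 'INVALID_VALUE' not in allowed: upper, lower, reverse, length, word_count, title
Invalid - 'operation' must be one of upper, lower, reverse, length, word_count, title


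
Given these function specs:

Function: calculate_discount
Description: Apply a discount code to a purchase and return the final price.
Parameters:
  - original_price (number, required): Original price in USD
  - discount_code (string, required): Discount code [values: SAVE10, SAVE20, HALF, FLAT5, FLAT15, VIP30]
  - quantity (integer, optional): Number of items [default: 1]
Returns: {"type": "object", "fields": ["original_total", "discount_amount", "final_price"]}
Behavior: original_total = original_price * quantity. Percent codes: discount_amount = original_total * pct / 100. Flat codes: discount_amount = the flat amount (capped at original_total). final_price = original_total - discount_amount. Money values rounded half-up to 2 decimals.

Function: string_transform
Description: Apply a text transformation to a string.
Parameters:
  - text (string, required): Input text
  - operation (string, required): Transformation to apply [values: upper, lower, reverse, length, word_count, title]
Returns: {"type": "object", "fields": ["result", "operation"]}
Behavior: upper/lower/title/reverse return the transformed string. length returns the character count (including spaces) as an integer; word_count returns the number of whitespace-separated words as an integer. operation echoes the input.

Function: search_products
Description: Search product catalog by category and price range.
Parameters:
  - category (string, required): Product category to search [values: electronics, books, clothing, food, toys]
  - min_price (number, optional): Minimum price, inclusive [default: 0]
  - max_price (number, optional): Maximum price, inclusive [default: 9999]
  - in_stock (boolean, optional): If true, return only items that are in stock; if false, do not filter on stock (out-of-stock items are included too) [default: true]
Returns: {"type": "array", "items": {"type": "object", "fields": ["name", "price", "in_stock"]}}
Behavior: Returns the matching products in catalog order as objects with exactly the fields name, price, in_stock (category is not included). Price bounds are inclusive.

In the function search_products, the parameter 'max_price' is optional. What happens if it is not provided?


The search_products spec declares:
  - max_price (number, optional): Maximum price, inclusive [default: 9999]
It defaults to 9999


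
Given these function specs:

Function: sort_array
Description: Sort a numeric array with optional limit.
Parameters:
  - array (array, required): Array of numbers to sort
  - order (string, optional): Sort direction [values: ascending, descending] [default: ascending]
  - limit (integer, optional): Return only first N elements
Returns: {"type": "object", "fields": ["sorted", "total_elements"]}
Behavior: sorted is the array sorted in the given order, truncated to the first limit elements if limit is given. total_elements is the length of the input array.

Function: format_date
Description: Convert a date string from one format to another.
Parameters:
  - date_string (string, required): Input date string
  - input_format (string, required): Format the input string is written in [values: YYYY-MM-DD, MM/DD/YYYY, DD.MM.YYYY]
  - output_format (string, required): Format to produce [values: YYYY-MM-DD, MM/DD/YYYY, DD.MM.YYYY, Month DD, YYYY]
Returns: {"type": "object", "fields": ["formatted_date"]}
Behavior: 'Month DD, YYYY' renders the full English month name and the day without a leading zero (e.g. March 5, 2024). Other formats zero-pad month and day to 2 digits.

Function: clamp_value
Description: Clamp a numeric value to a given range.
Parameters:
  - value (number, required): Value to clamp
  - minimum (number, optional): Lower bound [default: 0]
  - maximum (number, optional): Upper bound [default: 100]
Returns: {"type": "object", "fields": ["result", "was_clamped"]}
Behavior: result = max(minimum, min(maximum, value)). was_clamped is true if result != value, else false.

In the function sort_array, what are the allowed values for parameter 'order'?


The sort_array spec declares:
  - order (string, optional): Sort direction [values: ascending, descending] [default: ascending]
Allowed values:
ascending, descending


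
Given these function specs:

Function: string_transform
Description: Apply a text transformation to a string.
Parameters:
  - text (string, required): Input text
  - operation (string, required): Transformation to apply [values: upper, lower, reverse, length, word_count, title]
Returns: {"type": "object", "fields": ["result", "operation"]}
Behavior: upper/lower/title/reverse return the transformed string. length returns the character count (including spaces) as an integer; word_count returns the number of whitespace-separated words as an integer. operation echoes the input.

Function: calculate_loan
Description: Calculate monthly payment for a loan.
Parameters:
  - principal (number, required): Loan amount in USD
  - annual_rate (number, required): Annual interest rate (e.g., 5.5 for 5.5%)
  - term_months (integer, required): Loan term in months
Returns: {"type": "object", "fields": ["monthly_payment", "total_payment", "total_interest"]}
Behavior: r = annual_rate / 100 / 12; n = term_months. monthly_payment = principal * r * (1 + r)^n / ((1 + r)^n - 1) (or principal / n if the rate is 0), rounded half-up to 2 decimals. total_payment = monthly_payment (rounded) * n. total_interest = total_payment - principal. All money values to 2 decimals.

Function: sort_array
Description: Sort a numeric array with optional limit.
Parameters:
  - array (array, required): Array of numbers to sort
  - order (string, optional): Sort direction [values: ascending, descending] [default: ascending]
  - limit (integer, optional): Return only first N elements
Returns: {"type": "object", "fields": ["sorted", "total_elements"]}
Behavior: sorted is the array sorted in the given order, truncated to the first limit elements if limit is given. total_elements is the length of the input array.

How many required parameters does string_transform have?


Parameters of string_transform: text (required), operation (required)
Required count:
2


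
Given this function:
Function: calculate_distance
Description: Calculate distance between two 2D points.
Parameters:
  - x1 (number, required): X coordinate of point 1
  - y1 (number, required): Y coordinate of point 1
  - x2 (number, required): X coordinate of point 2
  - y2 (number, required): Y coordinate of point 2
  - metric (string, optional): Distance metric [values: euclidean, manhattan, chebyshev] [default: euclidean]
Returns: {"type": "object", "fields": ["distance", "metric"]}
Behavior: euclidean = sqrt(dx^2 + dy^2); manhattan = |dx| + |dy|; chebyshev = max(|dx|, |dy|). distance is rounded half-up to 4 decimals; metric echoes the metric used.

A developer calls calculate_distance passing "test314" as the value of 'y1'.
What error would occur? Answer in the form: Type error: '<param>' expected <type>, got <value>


Spec: 'y1' is declared as number; "test314" is a string.
Type error: 'y1' expected number, got "test314"


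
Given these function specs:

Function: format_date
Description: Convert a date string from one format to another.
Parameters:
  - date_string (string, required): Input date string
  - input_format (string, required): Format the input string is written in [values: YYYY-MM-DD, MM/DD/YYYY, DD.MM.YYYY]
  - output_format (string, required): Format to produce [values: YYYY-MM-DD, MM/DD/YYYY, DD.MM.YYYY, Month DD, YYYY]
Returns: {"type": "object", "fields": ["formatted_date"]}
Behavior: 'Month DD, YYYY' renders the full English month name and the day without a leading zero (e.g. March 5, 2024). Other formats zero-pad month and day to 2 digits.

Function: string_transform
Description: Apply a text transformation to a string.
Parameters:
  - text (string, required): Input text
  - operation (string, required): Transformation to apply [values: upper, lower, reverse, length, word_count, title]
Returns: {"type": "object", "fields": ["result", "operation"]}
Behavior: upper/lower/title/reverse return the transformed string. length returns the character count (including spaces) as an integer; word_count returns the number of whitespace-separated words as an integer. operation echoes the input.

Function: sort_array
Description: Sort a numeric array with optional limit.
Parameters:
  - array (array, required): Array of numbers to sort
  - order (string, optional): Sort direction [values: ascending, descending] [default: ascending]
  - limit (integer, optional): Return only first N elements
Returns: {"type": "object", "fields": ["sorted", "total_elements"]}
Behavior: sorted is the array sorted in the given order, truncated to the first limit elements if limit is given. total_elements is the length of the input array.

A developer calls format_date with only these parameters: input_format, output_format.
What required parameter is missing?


Required parameters: date_string, input_format, output_format
Provided: input_format, output_format
Missing: date_string
date_string


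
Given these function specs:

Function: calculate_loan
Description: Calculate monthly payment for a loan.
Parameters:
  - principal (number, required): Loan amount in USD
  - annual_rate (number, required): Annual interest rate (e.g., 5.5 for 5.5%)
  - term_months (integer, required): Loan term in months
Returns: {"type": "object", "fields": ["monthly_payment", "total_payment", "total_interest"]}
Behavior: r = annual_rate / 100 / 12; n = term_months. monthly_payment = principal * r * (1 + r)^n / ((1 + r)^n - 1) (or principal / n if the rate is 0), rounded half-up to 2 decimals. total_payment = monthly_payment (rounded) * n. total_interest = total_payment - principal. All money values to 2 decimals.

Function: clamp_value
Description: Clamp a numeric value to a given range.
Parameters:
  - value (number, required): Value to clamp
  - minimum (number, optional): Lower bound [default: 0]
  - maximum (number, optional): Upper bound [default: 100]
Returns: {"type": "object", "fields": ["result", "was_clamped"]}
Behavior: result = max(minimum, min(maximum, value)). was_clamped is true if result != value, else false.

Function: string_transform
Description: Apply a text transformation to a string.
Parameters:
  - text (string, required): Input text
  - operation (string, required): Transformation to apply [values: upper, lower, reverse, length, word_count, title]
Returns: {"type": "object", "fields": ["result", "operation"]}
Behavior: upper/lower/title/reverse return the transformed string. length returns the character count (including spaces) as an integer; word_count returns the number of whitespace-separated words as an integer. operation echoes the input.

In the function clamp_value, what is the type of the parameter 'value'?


The clamp_value spec declares:
  - value (number, required): Value to clamp
Type:
number


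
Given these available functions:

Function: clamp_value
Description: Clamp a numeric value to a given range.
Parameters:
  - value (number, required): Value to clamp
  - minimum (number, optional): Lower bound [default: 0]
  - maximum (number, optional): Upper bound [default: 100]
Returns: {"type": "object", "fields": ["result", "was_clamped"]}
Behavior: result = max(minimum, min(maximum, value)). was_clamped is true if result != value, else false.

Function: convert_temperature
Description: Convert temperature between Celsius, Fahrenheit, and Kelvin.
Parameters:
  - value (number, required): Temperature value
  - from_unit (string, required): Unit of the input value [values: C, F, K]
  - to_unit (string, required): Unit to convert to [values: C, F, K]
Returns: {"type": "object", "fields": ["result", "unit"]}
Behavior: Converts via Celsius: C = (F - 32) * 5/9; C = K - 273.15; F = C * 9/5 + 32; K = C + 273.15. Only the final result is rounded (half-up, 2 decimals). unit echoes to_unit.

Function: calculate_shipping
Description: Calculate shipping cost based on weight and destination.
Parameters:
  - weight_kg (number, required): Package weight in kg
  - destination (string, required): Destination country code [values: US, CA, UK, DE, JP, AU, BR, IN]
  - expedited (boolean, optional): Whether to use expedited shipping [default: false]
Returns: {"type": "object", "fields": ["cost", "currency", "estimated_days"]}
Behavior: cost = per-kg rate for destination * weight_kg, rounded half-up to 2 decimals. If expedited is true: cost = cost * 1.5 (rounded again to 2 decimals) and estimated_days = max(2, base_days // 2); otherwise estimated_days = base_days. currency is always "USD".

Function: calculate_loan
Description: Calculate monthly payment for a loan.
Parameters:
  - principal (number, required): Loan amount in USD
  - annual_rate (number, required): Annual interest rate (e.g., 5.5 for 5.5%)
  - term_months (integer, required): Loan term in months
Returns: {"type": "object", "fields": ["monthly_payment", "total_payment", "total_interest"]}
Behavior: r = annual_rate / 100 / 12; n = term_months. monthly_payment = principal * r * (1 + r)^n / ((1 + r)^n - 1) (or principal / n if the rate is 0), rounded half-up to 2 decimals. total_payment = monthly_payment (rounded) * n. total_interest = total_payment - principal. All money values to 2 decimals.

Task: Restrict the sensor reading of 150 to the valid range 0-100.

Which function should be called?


The task needs a function whose description is: Clamp a numeric value to a given range.
clamp_value


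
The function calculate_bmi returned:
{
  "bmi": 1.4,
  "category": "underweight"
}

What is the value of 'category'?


underweight


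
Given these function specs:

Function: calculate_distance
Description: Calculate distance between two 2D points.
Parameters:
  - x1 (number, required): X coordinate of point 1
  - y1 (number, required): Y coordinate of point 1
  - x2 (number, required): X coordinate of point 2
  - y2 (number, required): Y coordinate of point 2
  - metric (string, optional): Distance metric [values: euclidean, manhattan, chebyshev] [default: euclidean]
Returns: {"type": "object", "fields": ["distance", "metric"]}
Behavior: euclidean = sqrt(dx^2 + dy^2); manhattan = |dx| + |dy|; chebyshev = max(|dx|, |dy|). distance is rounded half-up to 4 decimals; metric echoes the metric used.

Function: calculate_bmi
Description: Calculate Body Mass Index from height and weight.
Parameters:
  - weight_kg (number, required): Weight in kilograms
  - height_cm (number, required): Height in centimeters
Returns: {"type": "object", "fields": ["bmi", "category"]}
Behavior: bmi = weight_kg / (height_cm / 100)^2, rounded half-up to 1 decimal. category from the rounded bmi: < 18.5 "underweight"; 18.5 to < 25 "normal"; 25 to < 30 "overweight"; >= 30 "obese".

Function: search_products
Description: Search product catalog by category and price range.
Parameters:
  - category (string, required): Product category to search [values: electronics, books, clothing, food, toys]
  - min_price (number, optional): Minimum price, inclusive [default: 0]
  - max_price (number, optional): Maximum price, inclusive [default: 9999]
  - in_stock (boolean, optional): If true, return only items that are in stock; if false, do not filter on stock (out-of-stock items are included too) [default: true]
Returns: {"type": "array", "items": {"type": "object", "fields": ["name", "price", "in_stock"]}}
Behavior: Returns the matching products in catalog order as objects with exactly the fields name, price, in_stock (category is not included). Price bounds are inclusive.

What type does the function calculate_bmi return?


The calculate_bmi spec declares Returns: {"type": "object", "fields": ["bmi", "category"]}
Type:
object


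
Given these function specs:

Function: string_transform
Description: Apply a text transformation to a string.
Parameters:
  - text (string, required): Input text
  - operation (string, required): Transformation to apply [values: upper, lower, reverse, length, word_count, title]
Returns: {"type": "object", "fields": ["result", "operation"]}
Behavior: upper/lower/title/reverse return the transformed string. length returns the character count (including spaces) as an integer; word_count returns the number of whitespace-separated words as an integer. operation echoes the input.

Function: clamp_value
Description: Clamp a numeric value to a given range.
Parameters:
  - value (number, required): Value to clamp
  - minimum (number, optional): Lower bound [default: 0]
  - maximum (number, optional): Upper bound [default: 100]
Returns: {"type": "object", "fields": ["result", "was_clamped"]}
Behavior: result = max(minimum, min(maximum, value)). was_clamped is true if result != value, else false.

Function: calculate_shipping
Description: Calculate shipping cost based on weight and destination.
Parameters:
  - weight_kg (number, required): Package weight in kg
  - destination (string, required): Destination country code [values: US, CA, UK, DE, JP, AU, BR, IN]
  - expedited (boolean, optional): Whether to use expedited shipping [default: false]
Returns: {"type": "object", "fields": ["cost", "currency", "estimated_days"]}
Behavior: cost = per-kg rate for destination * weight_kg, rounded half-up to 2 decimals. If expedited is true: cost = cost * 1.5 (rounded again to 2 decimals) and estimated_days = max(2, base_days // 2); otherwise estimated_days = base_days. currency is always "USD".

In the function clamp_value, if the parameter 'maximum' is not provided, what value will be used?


The clamp_value spec declares:
  - maximum (number, optional): Upper bound [default: 100]
Default:
100


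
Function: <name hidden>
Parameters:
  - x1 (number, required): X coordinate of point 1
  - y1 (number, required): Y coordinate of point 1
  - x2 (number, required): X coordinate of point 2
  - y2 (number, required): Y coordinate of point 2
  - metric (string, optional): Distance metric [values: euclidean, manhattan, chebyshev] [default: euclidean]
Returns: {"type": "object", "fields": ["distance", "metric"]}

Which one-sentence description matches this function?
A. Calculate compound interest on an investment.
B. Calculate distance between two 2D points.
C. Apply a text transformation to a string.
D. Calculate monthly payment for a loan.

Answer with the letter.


Parameters x1, y1, x2, y2, metric and return ["distance", "metric"] fit: Calculate distance between two 2D points.
B


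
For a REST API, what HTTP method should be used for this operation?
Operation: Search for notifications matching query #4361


GET = read, POST = create, PUT = update/replace, DELETE = remove
This operation is a read.
GET


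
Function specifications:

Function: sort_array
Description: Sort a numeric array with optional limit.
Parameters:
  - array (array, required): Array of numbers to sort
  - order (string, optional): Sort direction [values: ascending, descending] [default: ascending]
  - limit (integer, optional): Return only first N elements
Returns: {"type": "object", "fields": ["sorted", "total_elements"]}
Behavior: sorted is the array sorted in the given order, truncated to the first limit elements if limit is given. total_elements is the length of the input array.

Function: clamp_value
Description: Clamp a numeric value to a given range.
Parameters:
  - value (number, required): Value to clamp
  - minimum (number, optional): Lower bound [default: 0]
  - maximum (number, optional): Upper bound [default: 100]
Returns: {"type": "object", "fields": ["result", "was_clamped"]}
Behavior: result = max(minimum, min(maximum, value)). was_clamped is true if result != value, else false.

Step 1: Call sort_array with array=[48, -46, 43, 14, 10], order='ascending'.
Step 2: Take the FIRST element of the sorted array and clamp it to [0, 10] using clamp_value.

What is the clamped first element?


Step 1: sort_array(order=ascending)
  sorted: [-46, 10, 14, 43, 48]
  -> first element = -46
Step 2: clamp_value(value=-46, minimum=0, maximum=10)
  result = max(0, min(10, -46)) = max(0, -46) = 0
  was_clamped = (0 != -46) = true
  -> result = 0
0


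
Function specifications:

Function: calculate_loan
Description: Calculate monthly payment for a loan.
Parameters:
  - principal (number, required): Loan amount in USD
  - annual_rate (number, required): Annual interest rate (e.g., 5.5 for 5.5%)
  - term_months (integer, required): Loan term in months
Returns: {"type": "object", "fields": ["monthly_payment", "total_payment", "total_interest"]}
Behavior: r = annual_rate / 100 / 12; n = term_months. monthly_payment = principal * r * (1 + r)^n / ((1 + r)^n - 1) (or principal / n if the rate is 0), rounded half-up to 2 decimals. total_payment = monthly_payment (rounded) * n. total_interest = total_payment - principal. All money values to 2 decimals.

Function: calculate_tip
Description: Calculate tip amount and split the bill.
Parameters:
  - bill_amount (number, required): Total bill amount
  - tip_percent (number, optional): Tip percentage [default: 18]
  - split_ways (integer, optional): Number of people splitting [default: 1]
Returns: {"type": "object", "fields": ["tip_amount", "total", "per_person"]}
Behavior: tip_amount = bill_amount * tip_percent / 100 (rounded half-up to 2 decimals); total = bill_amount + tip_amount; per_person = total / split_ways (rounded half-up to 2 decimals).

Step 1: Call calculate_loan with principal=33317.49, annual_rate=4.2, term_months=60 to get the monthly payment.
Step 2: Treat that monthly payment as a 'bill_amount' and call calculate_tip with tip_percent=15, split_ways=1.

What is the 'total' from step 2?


Step 1: calculate_loan(principal=33317.49, annual_rate=4.2, term_months=60)
  r = 4.2 / 100 / 12 = 0.0035 (keep full precision)
  (1 + r)^60 = 1.23322582
  monthly_payment = 33317.49 * 0.0035 * 1.23322582 / (1.23322582 - 1) = 616.603945 -> 616.60
  total_payment = 616.60 * 60 = 36996.00
  total_interest = 36996.00 - 33317.49 = 3678.51
  -> monthly_payment = 616.60
Step 2: calculate_tip(bill_amount=616.6, tip_percent=15, split_ways=1)
  tip_amount = 616.6 * 15/100 = 92.49 -> 92.49
  total = 616.6 + 92.49 = 709.09
  per_person = 709.09 / 1 = 709.09 -> 709.09
  -> total = 709.09
$709.09


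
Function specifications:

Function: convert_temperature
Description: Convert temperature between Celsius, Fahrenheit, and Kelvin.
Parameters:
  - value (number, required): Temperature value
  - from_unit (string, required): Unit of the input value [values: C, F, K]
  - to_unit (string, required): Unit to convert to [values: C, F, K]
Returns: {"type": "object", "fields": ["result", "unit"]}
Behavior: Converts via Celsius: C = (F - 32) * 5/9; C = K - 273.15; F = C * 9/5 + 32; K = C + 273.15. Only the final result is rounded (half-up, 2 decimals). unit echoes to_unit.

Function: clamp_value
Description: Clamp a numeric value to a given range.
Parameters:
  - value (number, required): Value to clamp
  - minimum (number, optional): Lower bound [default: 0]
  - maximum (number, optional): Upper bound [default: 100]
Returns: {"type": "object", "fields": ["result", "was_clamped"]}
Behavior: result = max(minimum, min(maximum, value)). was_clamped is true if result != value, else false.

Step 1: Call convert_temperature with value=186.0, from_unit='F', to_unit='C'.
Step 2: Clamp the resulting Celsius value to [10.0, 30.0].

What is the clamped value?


Step 1: convert_temperature(value=186.0, from_unit=F, to_unit=C)
  To C: (186 - 32) * 5/9 = 85.555556
  Target is C: 85.555556
  Round to 2 decimals: 85.56
  -> result = 85.56 C
Step 2: clamp_value(value=85.56, minimum=10.0, maximum=30.0)
  result = max(10.0, min(30.0, 85.56)) = max(10.0, 30.0) = 30.0
  was_clamped = (30.0 != 85.56) = true
  -> result = 30.0
30.0


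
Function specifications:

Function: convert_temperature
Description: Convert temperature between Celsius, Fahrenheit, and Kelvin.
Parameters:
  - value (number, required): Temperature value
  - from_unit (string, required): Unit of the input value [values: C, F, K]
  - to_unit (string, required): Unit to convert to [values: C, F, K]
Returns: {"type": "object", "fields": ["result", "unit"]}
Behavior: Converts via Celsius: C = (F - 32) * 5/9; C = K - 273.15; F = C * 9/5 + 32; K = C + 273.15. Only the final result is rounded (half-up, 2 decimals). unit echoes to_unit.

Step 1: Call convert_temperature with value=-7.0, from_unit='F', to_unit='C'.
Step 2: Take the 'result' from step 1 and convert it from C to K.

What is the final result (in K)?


Step 1: convert_temperature(value=-7.0, from_unit=F, to_unit=C)
  To C: (-7 - 32) * 5/9 = -21.666667
  Target is C: -21.666667
  Round to 2 decimals: -21.67
  -> result = -21.67 C
Step 2: convert_temperature(value=-21.67, from_unit=C, to_unit=K)
  Input already in C: -21.67
  To K: -21.67 + 273.15 = 251.48
  Round to 2 decimals: 251.48
  -> result = 251.48 K
251.48 K


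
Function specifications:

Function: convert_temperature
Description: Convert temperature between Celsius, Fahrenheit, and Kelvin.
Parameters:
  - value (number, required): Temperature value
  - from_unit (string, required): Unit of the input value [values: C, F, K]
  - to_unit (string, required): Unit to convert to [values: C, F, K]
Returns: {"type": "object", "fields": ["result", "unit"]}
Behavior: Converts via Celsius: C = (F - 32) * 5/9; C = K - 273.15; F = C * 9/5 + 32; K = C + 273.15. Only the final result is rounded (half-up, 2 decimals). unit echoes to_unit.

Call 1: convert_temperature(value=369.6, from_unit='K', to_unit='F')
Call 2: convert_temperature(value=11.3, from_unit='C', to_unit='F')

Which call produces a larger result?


Call 1:
  To C: 369.6 - 273.15 = 96.45
  To F: 96.45 * 9/5 + 32 = 205.61
  Round to 2 decimals: 205.61
  -> 205.61 F
Call 2:
  Input already in C: 11.3
  To F: 11.3 * 9/5 + 32 = 52.34
  Round to 2 decimals: 52.34
  -> 52.34 F
Call 1 (205.61 F)


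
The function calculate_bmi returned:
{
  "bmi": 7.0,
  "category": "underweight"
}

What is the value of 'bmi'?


7.0


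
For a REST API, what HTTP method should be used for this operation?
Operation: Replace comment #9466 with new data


GET = read, POST = create, PUT = update/replace, DELETE = remove
This operation is an update/replace.
PUT


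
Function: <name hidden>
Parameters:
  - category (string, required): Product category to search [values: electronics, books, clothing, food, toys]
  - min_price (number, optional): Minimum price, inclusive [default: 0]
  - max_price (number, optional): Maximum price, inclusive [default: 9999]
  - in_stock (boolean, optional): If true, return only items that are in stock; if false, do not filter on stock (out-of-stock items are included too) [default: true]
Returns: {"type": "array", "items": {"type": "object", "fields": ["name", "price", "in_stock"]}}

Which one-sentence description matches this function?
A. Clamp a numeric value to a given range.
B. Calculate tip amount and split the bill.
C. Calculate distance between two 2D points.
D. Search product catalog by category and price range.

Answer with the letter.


Parameters category, min_price, max_price, in_stock and return "array" fit: Search product catalog by category and price range.
D


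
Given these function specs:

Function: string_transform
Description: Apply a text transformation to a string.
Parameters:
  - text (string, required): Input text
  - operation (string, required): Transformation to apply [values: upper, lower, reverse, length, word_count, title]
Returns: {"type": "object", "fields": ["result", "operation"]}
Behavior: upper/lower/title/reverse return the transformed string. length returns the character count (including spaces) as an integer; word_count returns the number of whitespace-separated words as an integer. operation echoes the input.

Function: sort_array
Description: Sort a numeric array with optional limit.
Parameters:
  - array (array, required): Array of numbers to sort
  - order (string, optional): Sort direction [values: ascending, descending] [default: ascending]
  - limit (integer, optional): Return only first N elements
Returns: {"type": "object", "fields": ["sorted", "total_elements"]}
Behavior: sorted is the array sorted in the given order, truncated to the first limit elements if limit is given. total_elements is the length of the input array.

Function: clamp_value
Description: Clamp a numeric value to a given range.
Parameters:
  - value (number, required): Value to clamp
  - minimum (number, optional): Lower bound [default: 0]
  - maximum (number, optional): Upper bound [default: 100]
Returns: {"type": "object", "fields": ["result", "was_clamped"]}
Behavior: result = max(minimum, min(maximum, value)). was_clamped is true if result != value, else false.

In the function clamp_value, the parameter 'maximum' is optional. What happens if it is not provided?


The clamp_value spec declares:
  - maximum (number, optional): Upper bound [default: 100]
It defaults to 100


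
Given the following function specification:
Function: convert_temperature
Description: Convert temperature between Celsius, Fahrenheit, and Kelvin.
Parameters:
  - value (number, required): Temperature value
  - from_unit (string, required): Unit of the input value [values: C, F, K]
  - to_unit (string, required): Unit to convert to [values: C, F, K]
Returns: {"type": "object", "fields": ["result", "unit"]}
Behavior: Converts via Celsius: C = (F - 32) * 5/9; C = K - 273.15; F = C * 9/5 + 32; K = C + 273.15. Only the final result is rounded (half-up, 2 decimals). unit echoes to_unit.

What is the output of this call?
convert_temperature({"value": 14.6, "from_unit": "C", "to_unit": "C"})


Input already in C: 14.6
Target is C: 14.6
Round to 2 decimals: 14.6
Output:
{"result": 14.6, "unit": "C"}


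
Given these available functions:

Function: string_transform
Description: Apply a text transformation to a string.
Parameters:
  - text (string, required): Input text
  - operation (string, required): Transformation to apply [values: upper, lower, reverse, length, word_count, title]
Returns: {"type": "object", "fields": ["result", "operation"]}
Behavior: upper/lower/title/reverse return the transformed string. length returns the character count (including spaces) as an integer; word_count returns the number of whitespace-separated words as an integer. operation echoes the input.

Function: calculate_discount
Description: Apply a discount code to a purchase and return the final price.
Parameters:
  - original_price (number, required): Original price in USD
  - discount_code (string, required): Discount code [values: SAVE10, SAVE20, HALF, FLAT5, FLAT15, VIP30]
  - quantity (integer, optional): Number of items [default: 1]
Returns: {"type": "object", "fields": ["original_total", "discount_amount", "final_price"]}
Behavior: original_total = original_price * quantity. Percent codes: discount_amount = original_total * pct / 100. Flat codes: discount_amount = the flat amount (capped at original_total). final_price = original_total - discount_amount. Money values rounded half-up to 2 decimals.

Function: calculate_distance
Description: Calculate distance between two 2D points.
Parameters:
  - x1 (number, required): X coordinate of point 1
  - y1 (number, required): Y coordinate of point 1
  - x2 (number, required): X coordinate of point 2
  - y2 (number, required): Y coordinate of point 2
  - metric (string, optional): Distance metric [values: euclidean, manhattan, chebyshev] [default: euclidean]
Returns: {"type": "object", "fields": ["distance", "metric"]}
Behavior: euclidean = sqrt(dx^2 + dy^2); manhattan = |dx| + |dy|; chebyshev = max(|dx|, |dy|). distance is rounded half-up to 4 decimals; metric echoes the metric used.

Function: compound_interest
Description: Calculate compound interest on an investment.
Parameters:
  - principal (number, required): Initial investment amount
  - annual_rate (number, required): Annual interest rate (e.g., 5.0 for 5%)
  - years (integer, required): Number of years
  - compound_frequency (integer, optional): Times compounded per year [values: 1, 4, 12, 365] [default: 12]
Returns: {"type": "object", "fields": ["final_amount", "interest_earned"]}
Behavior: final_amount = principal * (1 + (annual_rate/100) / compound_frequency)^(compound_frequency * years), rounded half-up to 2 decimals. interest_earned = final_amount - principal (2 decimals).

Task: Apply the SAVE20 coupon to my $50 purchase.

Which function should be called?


The task needs a function whose description is: Apply a discount code to a purchase and return the final price.
calculate_discount


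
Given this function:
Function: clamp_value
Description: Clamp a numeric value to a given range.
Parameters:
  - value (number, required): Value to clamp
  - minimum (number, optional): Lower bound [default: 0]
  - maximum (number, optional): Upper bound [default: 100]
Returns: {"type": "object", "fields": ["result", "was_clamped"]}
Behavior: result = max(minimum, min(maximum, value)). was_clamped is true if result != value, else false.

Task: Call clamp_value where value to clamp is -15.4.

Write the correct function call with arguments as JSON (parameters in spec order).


Mapping each described value to its parameter name:
  'Value to clamp' -> value = -15.4
clamp_value({"value": -15.4})


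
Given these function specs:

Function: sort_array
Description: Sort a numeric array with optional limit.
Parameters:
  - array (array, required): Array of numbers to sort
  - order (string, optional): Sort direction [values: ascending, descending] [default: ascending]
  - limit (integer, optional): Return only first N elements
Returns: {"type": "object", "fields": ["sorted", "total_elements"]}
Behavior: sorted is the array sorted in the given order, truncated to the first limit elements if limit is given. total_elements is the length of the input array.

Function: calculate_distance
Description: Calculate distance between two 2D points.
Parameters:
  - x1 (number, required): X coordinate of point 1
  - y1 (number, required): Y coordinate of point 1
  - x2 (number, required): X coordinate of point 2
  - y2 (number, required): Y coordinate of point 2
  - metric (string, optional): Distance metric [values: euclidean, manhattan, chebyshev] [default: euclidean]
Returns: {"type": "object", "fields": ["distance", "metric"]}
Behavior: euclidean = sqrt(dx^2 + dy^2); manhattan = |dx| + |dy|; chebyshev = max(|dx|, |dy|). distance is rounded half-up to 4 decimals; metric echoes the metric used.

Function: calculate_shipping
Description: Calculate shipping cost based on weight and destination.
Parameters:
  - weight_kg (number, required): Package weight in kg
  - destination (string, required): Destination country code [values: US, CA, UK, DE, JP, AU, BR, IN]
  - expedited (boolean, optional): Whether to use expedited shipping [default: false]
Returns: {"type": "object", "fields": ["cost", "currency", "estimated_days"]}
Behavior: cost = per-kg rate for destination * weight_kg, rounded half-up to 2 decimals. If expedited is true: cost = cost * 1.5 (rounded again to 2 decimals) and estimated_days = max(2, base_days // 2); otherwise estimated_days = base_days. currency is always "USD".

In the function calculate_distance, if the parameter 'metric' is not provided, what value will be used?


The calculate_distance spec declares:
  - metric (string, optional): Distance metric [values: euclidean, manhattan, chebyshev] [default: euclidean]
Default:
euclidean
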